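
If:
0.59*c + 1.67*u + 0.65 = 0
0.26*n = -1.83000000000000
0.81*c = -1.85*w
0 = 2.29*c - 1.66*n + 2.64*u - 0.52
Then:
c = -7.47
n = -7.04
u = 2.25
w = 3.27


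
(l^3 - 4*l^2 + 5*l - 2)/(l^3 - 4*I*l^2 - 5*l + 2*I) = (l^3 - 4*l^2 + 5*l - 2)/(l^3 - 4*I*l^2 - 5*l + 2*I)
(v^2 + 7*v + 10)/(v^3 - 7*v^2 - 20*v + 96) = (v^2 + 7*v + 10)/(v^3 - 7*v^2 - 20*v + 96)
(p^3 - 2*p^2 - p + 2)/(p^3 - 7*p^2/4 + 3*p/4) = 4*(p^2 - p - 2)/(p*(4*p - 3))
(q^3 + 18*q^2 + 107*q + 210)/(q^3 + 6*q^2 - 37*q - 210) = (q + 6)/(q - 6)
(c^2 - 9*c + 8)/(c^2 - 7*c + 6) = (c - 8)/(c - 6)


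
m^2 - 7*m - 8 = (m - 8)*(m + 1)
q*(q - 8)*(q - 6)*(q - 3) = q^4 - 17*q^3 + 90*q^2 - 144*q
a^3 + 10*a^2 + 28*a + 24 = (a + 2)^2*(a + 6)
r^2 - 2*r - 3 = (r - 3)*(r + 1)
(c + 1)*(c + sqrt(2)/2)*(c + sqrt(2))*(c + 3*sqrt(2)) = c^4 + c^3 + 9*sqrt(2)*c^3/2 + 9*sqrt(2)*c^2/2 + 10*c^2 + 3*sqrt(2)*c + 10*c + 3*sqrt(2)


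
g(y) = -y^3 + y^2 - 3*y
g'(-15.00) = -708.00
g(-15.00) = 3645.00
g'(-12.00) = -459.00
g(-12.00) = 1908.00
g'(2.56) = -17.54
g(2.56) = -17.90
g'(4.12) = -45.68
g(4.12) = -65.32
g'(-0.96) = -7.68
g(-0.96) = 4.69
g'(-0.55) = -5.01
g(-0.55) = 2.12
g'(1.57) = -7.25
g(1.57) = -6.11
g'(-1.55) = -13.31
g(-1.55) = 10.78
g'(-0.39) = -4.24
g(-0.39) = 1.38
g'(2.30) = -14.27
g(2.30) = -13.78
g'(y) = -3*y^2 + 2*y - 3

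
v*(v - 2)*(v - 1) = v^3 - 3*v^2 + 2*v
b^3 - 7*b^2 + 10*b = b*(b - 5)*(b - 2)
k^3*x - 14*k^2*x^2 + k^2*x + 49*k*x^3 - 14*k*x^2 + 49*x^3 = (k - 7*x)^2*(k*x + x)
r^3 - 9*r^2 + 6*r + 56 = (r - 7)*(r - 4)*(r + 2)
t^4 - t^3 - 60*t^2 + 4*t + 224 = (t - 8)*(t - 2)*(t + 2)*(t + 7)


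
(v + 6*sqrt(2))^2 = v^2 + 12*sqrt(2)*v + 72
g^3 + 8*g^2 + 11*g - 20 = (g - 1)*(g + 4)*(g + 5)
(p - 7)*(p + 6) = p^2 - p - 42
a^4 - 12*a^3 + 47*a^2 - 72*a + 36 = (a - 6)*(a - 3)*(a - 2)*(a - 1)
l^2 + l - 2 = (l - 1)*(l + 2)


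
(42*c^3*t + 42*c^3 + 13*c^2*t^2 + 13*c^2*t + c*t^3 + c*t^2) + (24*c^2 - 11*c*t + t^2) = 42*c^3*t + 42*c^3 + 13*c^2*t^2 + 13*c^2*t + 24*c^2 + c*t^3 + c*t^2 - 11*c*t + t^2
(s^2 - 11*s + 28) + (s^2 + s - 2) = 2*s^2 - 10*s + 26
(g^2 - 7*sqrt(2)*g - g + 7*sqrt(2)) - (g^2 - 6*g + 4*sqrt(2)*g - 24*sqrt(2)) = -11*sqrt(2)*g + 5*g + 31*sqrt(2)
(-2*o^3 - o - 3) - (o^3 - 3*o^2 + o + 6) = -3*o^3 + 3*o^2 - 2*o - 9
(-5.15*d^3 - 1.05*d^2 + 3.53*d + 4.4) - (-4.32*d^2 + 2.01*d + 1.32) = -5.15*d^3 + 3.27*d^2 + 1.52*d + 3.08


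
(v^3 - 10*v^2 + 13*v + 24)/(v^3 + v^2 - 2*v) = (v^3 - 10*v^2 + 13*v + 24)/(v*(v^2 + v - 2))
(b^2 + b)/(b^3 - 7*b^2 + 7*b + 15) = b/(b^2 - 8*b + 15)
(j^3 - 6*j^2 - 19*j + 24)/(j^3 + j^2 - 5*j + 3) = (j - 8)/(j - 1)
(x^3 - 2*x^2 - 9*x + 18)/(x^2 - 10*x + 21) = (x^2 + x - 6)/(x - 7)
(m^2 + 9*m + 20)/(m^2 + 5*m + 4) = (m + 5)/(m + 1)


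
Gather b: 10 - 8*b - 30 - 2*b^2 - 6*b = -2*b^2 - 14*b - 20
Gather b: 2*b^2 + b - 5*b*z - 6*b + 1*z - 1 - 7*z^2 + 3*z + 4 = 2*b^2 + b*(-5*z - 5) - 7*z^2 + 4*z + 3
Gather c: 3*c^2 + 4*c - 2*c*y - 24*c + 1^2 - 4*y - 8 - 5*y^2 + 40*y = 3*c^2 + c*(-2*y - 20) - 5*y^2 + 36*y - 7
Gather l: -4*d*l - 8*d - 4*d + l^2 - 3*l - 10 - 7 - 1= -12*d + l^2 + l*(-4*d - 3) - 18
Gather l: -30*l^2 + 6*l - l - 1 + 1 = -30*l^2 + 5*l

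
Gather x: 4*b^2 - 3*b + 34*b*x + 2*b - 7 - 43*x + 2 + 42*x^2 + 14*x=4*b^2 - b + 42*x^2 + x*(34*b - 29) - 5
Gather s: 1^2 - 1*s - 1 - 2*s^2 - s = -2*s^2 - 2*s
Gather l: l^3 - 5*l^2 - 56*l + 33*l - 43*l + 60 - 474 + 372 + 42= l^3 - 5*l^2 - 66*l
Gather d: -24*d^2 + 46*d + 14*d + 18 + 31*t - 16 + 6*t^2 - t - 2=-24*d^2 + 60*d + 6*t^2 + 30*t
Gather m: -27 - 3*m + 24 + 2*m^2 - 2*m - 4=2*m^2 - 5*m - 7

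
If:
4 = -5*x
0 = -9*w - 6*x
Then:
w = 8/15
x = -4/5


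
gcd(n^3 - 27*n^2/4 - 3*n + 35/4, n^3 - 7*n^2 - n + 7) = n^2 - 8*n + 7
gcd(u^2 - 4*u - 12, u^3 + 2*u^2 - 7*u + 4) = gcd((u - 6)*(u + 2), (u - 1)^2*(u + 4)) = 1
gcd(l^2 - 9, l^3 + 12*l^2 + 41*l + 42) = l + 3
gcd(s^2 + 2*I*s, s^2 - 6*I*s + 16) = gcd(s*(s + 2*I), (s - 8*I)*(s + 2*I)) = s + 2*I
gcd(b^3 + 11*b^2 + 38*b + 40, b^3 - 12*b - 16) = b + 2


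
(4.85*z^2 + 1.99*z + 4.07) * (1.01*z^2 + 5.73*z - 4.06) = 4.8985*z^4 + 29.8004*z^3 - 4.17759999999999*z^2 + 15.2417*z - 16.5242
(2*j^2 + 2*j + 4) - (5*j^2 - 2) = -3*j^2 + 2*j + 6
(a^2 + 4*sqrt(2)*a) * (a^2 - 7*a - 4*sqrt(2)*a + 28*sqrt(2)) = a^4 - 7*a^3 - 32*a^2 + 224*a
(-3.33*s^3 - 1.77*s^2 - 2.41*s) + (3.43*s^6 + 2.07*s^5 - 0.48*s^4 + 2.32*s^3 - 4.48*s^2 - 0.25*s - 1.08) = 3.43*s^6 + 2.07*s^5 - 0.48*s^4 - 1.01*s^3 - 6.25*s^2 - 2.66*s - 1.08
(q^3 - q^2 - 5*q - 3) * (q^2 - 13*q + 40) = q^5 - 14*q^4 + 48*q^3 + 22*q^2 - 161*q - 120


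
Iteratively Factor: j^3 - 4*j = (j - 2)*(j^2 + 2*j) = j*(j - 2)*(j + 2)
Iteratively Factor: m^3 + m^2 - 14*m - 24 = (m + 2)*(m^2 - m - 12) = (m + 2)*(m + 3)*(m - 4)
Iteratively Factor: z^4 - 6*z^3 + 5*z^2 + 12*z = (z - 3)*(z^3 - 3*z^2 - 4*z) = z*(z - 3)*(z^2 - 3*z - 4) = z*(z - 4)*(z - 3)*(z + 1)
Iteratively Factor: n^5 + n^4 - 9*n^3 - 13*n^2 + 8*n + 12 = (n + 1)*(n^4 - 9*n^2 - 4*n + 12) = (n - 3)*(n + 1)*(n^3 + 3*n^2 - 4) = (n - 3)*(n - 1)*(n + 1)*(n^2 + 4*n + 4) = (n - 3)*(n - 1)*(n + 1)*(n + 2)*(n + 2)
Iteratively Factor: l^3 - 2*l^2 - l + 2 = (l - 2)*(l^2 - 1) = (l - 2)*(l + 1)*(l - 1)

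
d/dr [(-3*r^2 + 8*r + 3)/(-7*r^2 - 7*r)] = (11*r^2 + 6*r + 3)/(7*r^2*(r^2 + 2*r + 1))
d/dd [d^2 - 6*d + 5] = 2*d - 6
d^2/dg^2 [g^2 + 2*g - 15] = 2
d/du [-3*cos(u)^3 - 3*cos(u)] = 3*(3*cos(u)^2 + 1)*sin(u)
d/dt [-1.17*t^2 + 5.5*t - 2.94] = 5.5 - 2.34*t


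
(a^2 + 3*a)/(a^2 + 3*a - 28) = a*(a + 3)/(a^2 + 3*a - 28)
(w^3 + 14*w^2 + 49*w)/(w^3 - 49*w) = (w + 7)/(w - 7)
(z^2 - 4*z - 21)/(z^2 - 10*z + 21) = (z + 3)/(z - 3)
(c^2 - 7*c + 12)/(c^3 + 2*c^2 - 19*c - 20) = (c - 3)/(c^2 + 6*c + 5)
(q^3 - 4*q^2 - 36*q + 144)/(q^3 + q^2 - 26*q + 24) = (q - 6)/(q - 1)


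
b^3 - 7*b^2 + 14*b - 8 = (b - 4)*(b - 2)*(b - 1)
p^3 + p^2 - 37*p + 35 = (p - 5)*(p - 1)*(p + 7)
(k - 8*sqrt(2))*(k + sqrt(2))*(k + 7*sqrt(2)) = k^3 - 114*k - 112*sqrt(2)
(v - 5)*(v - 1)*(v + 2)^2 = v^4 - 2*v^3 - 15*v^2 - 4*v + 20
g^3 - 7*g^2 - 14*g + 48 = (g - 8)*(g - 2)*(g + 3)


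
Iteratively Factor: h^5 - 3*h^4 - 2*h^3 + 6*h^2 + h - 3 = (h - 3)*(h^4 - 2*h^2 + 1) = (h - 3)*(h - 1)*(h^3 + h^2 - h - 1) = (h - 3)*(h - 1)*(h + 1)*(h^2 - 1) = (h - 3)*(h - 1)*(h + 1)^2*(h - 1)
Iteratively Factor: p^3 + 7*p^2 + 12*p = (p + 4)*(p^2 + 3*p) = p*(p + 4)*(p + 3)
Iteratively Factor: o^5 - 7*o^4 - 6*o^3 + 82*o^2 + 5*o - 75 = (o + 1)*(o^4 - 8*o^3 + 2*o^2 + 80*o - 75) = (o + 1)*(o + 3)*(o^3 - 11*o^2 + 35*o - 25) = (o - 5)*(o + 1)*(o + 3)*(o^2 - 6*o + 5) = (o - 5)^2*(o + 1)*(o + 3)*(o - 1)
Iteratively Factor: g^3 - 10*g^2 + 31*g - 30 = (g - 3)*(g^2 - 7*g + 10) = (g - 3)*(g - 2)*(g - 5)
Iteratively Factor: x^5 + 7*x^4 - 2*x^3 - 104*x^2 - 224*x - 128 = (x + 4)*(x^4 + 3*x^3 - 14*x^2 - 48*x - 32) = (x + 1)*(x + 4)*(x^3 + 2*x^2 - 16*x - 32) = (x - 4)*(x + 1)*(x + 4)*(x^2 + 6*x + 8) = (x - 4)*(x + 1)*(x + 2)*(x + 4)*(x + 4)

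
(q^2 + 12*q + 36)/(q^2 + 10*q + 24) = (q + 6)/(q + 4)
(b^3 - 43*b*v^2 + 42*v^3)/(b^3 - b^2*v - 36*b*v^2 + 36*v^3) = (b + 7*v)/(b + 6*v)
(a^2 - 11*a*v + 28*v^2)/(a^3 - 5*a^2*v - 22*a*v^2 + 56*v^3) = (-a + 4*v)/(-a^2 - 2*a*v + 8*v^2)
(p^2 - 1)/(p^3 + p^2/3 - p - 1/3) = 3/(3*p + 1)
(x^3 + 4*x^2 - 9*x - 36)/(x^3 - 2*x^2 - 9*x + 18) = (x + 4)/(x - 2)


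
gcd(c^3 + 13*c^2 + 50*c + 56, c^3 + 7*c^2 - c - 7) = c + 7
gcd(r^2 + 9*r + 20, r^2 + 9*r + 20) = r^2 + 9*r + 20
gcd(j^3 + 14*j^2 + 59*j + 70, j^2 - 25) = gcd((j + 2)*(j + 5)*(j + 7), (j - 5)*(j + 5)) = j + 5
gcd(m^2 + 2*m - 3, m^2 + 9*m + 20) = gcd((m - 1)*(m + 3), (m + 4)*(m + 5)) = 1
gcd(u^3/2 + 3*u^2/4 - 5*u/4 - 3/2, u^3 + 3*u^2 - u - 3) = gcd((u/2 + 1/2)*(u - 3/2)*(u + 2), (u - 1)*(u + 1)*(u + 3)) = u + 1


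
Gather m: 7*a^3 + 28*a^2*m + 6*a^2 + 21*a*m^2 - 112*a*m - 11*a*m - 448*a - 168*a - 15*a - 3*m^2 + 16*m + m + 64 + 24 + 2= 7*a^3 + 6*a^2 - 631*a + m^2*(21*a - 3) + m*(28*a^2 - 123*a + 17) + 90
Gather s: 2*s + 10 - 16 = 2*s - 6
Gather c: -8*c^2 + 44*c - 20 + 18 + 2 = -8*c^2 + 44*c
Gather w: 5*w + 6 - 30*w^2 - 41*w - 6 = -30*w^2 - 36*w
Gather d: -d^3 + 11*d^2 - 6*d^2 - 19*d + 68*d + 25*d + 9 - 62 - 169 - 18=-d^3 + 5*d^2 + 74*d - 240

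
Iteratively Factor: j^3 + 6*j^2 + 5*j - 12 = (j + 4)*(j^2 + 2*j - 3) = (j - 1)*(j + 4)*(j + 3)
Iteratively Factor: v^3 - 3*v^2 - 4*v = (v - 4)*(v^2 + v) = (v - 4)*(v + 1)*(v)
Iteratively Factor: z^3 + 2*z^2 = (z)*(z^2 + 2*z) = z*(z + 2)*(z)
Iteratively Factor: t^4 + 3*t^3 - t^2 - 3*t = (t)*(t^3 + 3*t^2 - t - 3) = t*(t + 3)*(t^2 - 1) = t*(t - 1)*(t + 3)*(t + 1)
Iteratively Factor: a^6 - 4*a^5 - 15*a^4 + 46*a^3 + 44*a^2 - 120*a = (a - 2)*(a^5 - 2*a^4 - 19*a^3 + 8*a^2 + 60*a) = a*(a - 2)*(a^4 - 2*a^3 - 19*a^2 + 8*a + 60) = a*(a - 2)*(a + 2)*(a^3 - 4*a^2 - 11*a + 30) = a*(a - 2)*(a + 2)*(a + 3)*(a^2 - 7*a + 10) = a*(a - 2)^2*(a + 2)*(a + 3)*(a - 5)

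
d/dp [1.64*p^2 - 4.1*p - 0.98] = 3.28*p - 4.1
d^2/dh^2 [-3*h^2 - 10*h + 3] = -6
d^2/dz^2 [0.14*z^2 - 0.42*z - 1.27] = 0.280000000000000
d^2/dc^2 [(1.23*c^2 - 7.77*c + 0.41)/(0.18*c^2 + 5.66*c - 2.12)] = (-3.009744*c^3 + 2.895912*c^2 - 15.283944*c - 148.82924)/(0.005832*c^6 + 0.550152*c^5 + 17.09316*c^4 + 168.36236*c^3 - 201.31944*c^2 + 76.314912*c - 9.528128)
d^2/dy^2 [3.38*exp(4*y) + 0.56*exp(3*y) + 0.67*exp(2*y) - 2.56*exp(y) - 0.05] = (54.08*exp(3*y) + 5.04*exp(2*y) + 2.68*exp(y) - 2.56)*exp(y)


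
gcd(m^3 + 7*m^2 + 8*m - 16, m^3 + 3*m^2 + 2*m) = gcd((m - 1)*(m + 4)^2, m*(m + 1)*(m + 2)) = 1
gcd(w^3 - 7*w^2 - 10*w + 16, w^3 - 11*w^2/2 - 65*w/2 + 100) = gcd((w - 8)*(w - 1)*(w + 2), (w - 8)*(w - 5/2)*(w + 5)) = w - 8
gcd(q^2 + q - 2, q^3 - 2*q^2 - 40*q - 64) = q + 2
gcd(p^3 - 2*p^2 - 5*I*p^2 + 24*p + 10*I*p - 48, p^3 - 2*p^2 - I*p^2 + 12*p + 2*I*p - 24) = p^2 + p*(-2 + 3*I) - 6*I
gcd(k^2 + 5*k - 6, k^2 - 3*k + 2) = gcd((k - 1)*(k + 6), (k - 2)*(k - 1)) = k - 1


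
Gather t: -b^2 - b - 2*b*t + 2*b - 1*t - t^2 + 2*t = -b^2 + b - t^2 + t*(1 - 2*b)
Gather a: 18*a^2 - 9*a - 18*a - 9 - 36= 18*a^2 - 27*a - 45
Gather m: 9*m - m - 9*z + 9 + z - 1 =8*m - 8*z + 8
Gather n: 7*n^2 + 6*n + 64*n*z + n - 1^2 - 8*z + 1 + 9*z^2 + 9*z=7*n^2 + n*(64*z + 7) + 9*z^2 + z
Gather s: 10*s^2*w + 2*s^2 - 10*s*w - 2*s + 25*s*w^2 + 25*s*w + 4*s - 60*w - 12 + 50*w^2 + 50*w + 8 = s^2*(10*w + 2) + s*(25*w^2 + 15*w + 2) + 50*w^2 - 10*w - 4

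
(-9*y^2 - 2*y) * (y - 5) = -9*y^3 + 43*y^2 + 10*y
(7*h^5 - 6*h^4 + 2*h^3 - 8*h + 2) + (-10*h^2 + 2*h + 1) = 7*h^5 - 6*h^4 + 2*h^3 - 10*h^2 - 6*h + 3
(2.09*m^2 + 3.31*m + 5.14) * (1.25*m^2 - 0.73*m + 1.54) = 2.6125*m^4 + 2.6118*m^3 + 7.2273*m^2 + 1.3452*m + 7.9156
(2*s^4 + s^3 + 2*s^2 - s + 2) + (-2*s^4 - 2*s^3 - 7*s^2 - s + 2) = -s^3 - 5*s^2 - 2*s + 4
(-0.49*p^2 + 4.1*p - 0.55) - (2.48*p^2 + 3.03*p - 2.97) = -2.97*p^2 + 1.07*p + 2.42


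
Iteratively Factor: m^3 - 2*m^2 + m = (m)*(m^2 - 2*m + 1) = m*(m - 1)*(m - 1)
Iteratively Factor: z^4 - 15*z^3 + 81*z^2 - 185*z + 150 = (z - 3)*(z^3 - 12*z^2 + 45*z - 50) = (z - 3)*(z - 2)*(z^2 - 10*z + 25) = (z - 5)*(z - 3)*(z - 2)*(z - 5)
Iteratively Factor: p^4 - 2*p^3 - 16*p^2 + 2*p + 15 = (p - 5)*(p^3 + 3*p^2 - p - 3) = (p - 5)*(p + 3)*(p^2 - 1) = (p - 5)*(p - 1)*(p + 3)*(p + 1)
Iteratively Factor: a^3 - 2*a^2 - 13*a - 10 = (a - 5)*(a^2 + 3*a + 2) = (a - 5)*(a + 2)*(a + 1)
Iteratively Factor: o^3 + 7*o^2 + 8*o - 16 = (o + 4)*(o^2 + 3*o - 4) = (o + 4)^2*(o - 1)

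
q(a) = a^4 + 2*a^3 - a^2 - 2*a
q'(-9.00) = -2414.00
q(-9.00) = 5040.00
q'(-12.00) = -6026.00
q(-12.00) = 17160.00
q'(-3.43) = -85.97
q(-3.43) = 52.80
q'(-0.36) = -0.69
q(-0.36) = 0.51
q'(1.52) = 22.87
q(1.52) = 7.01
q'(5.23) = 723.88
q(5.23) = 996.48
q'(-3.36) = -79.27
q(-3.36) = 47.02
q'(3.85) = 307.50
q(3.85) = 311.32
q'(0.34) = -1.83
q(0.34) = -0.70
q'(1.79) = 36.59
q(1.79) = 14.95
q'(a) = 4*a^3 + 6*a^2 - 2*a - 2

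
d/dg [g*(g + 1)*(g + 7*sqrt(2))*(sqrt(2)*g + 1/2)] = 4*sqrt(2)*g^3 + 3*sqrt(2)*g^2 + 87*g^2/2 + 7*sqrt(2)*g + 29*g + 7*sqrt(2)/2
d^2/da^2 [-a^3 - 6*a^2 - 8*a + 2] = -6*a - 12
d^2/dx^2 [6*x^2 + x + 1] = 12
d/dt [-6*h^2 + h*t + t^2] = h + 2*t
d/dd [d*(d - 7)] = 2*d - 7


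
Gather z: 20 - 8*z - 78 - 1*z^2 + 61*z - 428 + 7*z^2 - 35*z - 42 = 6*z^2 + 18*z - 528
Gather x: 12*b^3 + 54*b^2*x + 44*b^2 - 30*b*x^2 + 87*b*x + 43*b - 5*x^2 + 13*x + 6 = 12*b^3 + 44*b^2 + 43*b + x^2*(-30*b - 5) + x*(54*b^2 + 87*b + 13) + 6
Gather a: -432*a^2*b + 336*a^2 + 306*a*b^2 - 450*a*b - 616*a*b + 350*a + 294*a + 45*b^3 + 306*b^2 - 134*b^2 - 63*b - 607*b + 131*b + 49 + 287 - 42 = a^2*(336 - 432*b) + a*(306*b^2 - 1066*b + 644) + 45*b^3 + 172*b^2 - 539*b + 294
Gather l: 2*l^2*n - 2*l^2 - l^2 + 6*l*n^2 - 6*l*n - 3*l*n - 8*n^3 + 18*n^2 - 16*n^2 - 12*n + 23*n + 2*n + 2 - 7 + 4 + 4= l^2*(2*n - 3) + l*(6*n^2 - 9*n) - 8*n^3 + 2*n^2 + 13*n + 3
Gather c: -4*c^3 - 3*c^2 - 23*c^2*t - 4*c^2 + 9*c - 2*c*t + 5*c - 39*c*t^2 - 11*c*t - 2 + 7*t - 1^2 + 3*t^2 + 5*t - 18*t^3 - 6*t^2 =-4*c^3 + c^2*(-23*t - 7) + c*(-39*t^2 - 13*t + 14) - 18*t^3 - 3*t^2 + 12*t - 3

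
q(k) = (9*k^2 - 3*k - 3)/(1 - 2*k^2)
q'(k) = 4*k*(9*k^2 - 3*k - 3)/(1 - 2*k^2)^2 + (18*k - 3)/(1 - 2*k^2) = 3*(-2*k^2 + 2*k - 1)/(4*k^4 - 4*k^2 + 1)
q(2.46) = -3.97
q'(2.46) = -0.20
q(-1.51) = -6.19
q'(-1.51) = -2.03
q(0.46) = -4.29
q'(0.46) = -4.54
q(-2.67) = -5.22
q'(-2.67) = -0.35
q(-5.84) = -4.78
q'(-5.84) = -0.05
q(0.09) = -3.25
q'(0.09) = -2.59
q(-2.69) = -5.21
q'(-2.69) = -0.34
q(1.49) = -3.64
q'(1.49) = -0.62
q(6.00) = -4.27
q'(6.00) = -0.04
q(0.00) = -3.00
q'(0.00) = -3.00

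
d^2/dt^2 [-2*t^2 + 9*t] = -4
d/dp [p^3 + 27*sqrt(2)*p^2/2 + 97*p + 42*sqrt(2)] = 3*p^2 + 27*sqrt(2)*p + 97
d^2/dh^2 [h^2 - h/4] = 2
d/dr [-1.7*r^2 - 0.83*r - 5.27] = -3.4*r - 0.83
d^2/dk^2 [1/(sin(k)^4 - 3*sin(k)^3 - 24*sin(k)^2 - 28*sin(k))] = (-16*sin(k)^3 + 133*sin(k)^2 - 241*sin(k) - 478 + 80/sin(k) + 616/sin(k)^2 + 392/sin(k)^3)/((sin(k) - 7)^3*(sin(k) + 2)^4)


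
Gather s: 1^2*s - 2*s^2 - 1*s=-2*s^2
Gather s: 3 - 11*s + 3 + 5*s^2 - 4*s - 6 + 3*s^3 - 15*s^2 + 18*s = 3*s^3 - 10*s^2 + 3*s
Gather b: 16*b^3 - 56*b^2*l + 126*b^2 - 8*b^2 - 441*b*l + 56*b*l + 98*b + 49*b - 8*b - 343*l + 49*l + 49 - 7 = 16*b^3 + b^2*(118 - 56*l) + b*(139 - 385*l) - 294*l + 42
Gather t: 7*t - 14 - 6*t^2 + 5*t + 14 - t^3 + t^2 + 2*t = -t^3 - 5*t^2 + 14*t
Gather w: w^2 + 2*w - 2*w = w^2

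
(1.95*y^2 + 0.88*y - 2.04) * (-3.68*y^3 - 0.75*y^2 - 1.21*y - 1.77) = -7.176*y^5 - 4.7009*y^4 + 4.4877*y^3 - 2.9863*y^2 + 0.9108*y + 3.6108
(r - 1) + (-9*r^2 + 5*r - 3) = -9*r^2 + 6*r - 4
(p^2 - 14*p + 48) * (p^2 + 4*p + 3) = p^4 - 10*p^3 - 5*p^2 + 150*p + 144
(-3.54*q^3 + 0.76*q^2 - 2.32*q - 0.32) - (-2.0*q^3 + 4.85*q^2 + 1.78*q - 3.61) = -1.54*q^3 - 4.09*q^2 - 4.1*q + 3.29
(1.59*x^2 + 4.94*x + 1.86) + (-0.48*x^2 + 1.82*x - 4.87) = 1.11*x^2 + 6.76*x - 3.01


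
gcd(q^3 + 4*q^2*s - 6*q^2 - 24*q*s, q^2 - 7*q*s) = q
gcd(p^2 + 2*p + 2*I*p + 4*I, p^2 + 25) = 1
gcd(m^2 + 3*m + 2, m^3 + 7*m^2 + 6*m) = m + 1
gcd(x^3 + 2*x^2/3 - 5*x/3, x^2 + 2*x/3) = x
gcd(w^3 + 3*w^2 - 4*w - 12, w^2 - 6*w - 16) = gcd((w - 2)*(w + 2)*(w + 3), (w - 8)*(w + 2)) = w + 2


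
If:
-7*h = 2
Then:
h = -2/7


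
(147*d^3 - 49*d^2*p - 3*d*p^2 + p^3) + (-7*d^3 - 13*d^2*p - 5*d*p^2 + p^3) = 140*d^3 - 62*d^2*p - 8*d*p^2 + 2*p^3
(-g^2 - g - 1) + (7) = -g^2 - g + 6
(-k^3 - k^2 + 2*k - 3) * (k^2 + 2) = -k^5 - k^4 - 5*k^2 + 4*k - 6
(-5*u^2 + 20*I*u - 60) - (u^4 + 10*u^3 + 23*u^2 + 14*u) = -u^4 - 10*u^3 - 28*u^2 - 14*u + 20*I*u - 60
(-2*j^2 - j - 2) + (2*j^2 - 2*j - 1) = -3*j - 3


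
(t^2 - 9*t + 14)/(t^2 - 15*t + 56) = (t - 2)/(t - 8)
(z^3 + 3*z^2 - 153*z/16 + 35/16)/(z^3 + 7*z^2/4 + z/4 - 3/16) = (4*z^2 + 13*z - 35)/(4*z^2 + 8*z + 3)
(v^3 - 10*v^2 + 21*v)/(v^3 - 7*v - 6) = v*(v - 7)/(v^2 + 3*v + 2)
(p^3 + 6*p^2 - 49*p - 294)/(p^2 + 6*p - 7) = (p^2 - p - 42)/(p - 1)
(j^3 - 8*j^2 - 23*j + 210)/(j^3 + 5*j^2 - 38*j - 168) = (j^2 - 2*j - 35)/(j^2 + 11*j + 28)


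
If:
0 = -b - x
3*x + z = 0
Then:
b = z/3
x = -z/3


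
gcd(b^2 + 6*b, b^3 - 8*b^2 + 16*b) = b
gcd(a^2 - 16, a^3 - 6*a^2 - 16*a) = 1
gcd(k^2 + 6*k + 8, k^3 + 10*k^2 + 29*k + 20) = k + 4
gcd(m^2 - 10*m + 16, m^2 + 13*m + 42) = 1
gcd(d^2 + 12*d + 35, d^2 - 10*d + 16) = 1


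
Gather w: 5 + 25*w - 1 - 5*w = 20*w + 4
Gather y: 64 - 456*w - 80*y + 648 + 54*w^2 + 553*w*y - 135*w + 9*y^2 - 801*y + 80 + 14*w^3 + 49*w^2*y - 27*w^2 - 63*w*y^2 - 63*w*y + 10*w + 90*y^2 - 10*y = 14*w^3 + 27*w^2 - 581*w + y^2*(99 - 63*w) + y*(49*w^2 + 490*w - 891) + 792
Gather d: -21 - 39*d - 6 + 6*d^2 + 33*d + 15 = 6*d^2 - 6*d - 12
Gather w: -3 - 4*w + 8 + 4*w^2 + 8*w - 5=4*w^2 + 4*w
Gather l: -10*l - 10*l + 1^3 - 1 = -20*l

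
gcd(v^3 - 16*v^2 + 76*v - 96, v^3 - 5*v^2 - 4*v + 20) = v - 2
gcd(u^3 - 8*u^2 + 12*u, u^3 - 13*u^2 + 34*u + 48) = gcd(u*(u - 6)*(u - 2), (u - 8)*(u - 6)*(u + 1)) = u - 6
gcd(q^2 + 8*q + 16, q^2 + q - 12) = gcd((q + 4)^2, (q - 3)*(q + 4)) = q + 4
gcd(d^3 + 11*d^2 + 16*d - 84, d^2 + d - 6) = d - 2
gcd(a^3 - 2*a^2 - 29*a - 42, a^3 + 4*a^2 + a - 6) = a^2 + 5*a + 6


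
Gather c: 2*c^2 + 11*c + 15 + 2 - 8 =2*c^2 + 11*c + 9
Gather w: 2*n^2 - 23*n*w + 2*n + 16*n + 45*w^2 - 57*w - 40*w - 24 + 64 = 2*n^2 + 18*n + 45*w^2 + w*(-23*n - 97) + 40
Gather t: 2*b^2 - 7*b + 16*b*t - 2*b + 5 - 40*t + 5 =2*b^2 - 9*b + t*(16*b - 40) + 10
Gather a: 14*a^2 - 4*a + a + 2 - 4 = 14*a^2 - 3*a - 2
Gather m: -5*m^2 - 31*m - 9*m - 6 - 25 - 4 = -5*m^2 - 40*m - 35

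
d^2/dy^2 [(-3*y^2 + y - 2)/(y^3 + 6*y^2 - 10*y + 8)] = 2*(-3*y^6 + 3*y^5 - 84*y^4 - 62*y^3 + 228*y^2 + 264*y - 216)/(y^9 + 18*y^8 + 78*y^7 - 120*y^6 - 492*y^5 + 2184*y^4 - 3688*y^3 + 3552*y^2 - 1920*y + 512)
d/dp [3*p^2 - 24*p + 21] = 6*p - 24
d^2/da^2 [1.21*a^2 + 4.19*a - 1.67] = 2.42000000000000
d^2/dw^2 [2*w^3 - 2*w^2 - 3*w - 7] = 12*w - 4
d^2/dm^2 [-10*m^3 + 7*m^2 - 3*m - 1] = 14 - 60*m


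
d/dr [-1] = 0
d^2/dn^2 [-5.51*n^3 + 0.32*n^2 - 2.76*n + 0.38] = 0.64 - 33.06*n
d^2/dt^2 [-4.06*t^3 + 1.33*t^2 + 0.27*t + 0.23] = 2.66 - 24.36*t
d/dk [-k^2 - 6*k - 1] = -2*k - 6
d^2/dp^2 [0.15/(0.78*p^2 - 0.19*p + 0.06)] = (-0.18252*p^2 + 0.04446*p + 0.15*(1.56*p - 0.19)*(3.12*p - 0.38) - 0.01404)/(0.78*p^2 - 0.19*p + 0.06)^3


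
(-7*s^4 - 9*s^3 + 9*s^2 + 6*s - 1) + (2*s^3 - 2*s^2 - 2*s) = -7*s^4 - 7*s^3 + 7*s^2 + 4*s - 1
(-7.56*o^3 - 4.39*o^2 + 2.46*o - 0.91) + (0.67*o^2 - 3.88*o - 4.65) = -7.56*o^3 - 3.72*o^2 - 1.42*o - 5.56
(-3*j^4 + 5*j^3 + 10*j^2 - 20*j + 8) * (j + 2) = -3*j^5 - j^4 + 20*j^3 - 32*j + 16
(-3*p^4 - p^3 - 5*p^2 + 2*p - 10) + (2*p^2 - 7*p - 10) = -3*p^4 - p^3 - 3*p^2 - 5*p - 20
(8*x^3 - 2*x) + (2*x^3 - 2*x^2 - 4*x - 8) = 10*x^3 - 2*x^2 - 6*x - 8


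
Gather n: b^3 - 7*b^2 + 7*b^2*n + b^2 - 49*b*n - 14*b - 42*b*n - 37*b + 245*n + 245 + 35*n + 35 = b^3 - 6*b^2 - 51*b + n*(7*b^2 - 91*b + 280) + 280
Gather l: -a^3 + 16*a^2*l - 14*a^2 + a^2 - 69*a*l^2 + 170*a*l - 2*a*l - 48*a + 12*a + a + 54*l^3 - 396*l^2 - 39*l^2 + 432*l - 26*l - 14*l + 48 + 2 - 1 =-a^3 - 13*a^2 - 35*a + 54*l^3 + l^2*(-69*a - 435) + l*(16*a^2 + 168*a + 392) + 49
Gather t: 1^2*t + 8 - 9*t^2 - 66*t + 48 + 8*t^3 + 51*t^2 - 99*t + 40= 8*t^3 + 42*t^2 - 164*t + 96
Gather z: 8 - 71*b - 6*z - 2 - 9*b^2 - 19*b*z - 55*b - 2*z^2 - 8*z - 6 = -9*b^2 - 126*b - 2*z^2 + z*(-19*b - 14)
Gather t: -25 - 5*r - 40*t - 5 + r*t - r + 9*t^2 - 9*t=-6*r + 9*t^2 + t*(r - 49) - 30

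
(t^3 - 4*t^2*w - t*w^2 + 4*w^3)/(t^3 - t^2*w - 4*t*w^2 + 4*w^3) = (t^2 - 3*t*w - 4*w^2)/(t^2 - 4*w^2)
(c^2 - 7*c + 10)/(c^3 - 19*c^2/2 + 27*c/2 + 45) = 2*(c - 2)/(2*c^2 - 9*c - 18)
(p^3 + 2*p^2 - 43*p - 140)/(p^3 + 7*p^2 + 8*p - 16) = (p^2 - 2*p - 35)/(p^2 + 3*p - 4)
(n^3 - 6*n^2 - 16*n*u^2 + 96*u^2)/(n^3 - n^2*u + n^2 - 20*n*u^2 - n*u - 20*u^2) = (-n^2 + 4*n*u + 6*n - 24*u)/(-n^2 + 5*n*u - n + 5*u)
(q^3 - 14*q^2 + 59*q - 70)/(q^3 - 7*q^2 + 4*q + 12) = (q^2 - 12*q + 35)/(q^2 - 5*q - 6)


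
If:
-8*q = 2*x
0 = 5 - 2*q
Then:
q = 5/2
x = -10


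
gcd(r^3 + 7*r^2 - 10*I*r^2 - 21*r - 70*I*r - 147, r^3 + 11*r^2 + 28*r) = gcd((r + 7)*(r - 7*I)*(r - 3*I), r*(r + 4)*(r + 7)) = r + 7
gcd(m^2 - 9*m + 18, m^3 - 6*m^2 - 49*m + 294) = m - 6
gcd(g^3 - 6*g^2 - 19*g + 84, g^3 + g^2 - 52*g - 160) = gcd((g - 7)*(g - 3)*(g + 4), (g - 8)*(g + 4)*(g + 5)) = g + 4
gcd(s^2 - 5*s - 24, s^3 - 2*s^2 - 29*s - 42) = s + 3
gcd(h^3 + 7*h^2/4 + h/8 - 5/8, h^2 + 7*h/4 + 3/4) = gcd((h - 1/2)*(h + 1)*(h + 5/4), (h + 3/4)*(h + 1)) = h + 1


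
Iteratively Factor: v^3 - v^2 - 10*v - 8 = (v - 4)*(v^2 + 3*v + 2) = (v - 4)*(v + 1)*(v + 2)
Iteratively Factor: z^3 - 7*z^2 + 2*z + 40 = (z + 2)*(z^2 - 9*z + 20) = (z - 4)*(z + 2)*(z - 5)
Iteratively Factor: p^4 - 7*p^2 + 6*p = (p - 1)*(p^3 + p^2 - 6*p) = (p - 1)*(p + 3)*(p^2 - 2*p) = p*(p - 1)*(p + 3)*(p - 2)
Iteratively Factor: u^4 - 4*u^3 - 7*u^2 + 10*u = (u - 5)*(u^3 + u^2 - 2*u) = (u - 5)*(u + 2)*(u^2 - u) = (u - 5)*(u - 1)*(u + 2)*(u)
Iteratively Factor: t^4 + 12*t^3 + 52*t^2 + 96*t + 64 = (t + 4)*(t^3 + 8*t^2 + 20*t + 16) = (t + 4)^2*(t^2 + 4*t + 4) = (t + 2)*(t + 4)^2*(t + 2)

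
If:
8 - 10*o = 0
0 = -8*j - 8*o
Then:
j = -4/5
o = 4/5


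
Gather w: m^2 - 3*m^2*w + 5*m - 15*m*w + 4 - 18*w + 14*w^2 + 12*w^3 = m^2 + 5*m + 12*w^3 + 14*w^2 + w*(-3*m^2 - 15*m - 18) + 4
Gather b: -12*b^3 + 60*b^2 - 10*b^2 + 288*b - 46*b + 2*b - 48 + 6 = -12*b^3 + 50*b^2 + 244*b - 42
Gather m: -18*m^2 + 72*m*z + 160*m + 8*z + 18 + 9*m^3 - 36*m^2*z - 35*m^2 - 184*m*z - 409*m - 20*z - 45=9*m^3 + m^2*(-36*z - 53) + m*(-112*z - 249) - 12*z - 27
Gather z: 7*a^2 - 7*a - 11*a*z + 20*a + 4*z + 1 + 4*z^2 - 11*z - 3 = 7*a^2 + 13*a + 4*z^2 + z*(-11*a - 7) - 2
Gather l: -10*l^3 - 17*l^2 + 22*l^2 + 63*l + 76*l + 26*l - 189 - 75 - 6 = -10*l^3 + 5*l^2 + 165*l - 270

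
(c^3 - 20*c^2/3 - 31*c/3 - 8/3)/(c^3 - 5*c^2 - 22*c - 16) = (c + 1/3)/(c + 2)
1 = 1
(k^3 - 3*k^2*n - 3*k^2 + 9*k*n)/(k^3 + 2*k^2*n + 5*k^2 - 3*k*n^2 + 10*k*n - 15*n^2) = k*(k^2 - 3*k*n - 3*k + 9*n)/(k^3 + 2*k^2*n + 5*k^2 - 3*k*n^2 + 10*k*n - 15*n^2)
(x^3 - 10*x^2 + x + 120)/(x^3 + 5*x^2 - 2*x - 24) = (x^2 - 13*x + 40)/(x^2 + 2*x - 8)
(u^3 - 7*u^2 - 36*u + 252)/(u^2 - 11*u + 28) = (u^2 - 36)/(u - 4)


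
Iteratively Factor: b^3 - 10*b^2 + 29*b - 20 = (b - 5)*(b^2 - 5*b + 4) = (b - 5)*(b - 4)*(b - 1)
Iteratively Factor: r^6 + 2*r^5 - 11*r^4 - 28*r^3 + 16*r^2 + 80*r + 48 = (r + 2)*(r^5 - 11*r^3 - 6*r^2 + 28*r + 24) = (r + 2)^2*(r^4 - 2*r^3 - 7*r^2 + 8*r + 12) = (r + 1)*(r + 2)^2*(r^3 - 3*r^2 - 4*r + 12) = (r - 2)*(r + 1)*(r + 2)^2*(r^2 - r - 6) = (r - 2)*(r + 1)*(r + 2)^3*(r - 3)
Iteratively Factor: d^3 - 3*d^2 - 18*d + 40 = (d - 5)*(d^2 + 2*d - 8) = (d - 5)*(d + 4)*(d - 2)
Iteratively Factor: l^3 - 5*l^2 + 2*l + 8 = (l + 1)*(l^2 - 6*l + 8) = (l - 2)*(l + 1)*(l - 4)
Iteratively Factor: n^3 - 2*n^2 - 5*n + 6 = (n + 2)*(n^2 - 4*n + 3) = (n - 3)*(n + 2)*(n - 1)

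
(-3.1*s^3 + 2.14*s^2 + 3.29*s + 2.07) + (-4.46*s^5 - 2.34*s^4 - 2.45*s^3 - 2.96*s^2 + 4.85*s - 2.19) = -4.46*s^5 - 2.34*s^4 - 5.55*s^3 - 0.82*s^2 + 8.14*s - 0.12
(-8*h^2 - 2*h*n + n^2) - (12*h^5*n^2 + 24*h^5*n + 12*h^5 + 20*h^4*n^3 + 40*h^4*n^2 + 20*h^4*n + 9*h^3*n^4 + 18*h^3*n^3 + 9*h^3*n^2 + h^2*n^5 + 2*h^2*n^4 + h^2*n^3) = -12*h^5*n^2 - 24*h^5*n - 12*h^5 - 20*h^4*n^3 - 40*h^4*n^2 - 20*h^4*n - 9*h^3*n^4 - 18*h^3*n^3 - 9*h^3*n^2 - h^2*n^5 - 2*h^2*n^4 - h^2*n^3 - 8*h^2 - 2*h*n + n^2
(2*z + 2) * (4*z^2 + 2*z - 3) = 8*z^3 + 12*z^2 - 2*z - 6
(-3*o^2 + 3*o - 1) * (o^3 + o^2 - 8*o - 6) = -3*o^5 + 26*o^3 - 7*o^2 - 10*o + 6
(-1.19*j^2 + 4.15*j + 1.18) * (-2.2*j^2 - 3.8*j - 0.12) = 2.618*j^4 - 4.608*j^3 - 18.2232*j^2 - 4.982*j - 0.1416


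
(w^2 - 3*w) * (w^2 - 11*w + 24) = w^4 - 14*w^3 + 57*w^2 - 72*w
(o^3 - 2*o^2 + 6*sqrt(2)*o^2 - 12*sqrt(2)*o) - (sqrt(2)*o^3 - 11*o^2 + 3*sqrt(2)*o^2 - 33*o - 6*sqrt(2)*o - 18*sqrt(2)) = -sqrt(2)*o^3 + o^3 + 3*sqrt(2)*o^2 + 9*o^2 - 6*sqrt(2)*o + 33*o + 18*sqrt(2)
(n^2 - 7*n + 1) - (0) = n^2 - 7*n + 1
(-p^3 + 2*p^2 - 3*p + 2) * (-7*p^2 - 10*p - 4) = 7*p^5 - 4*p^4 + 5*p^3 + 8*p^2 - 8*p - 8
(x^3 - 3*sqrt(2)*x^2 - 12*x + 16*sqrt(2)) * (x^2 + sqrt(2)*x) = x^5 - 2*sqrt(2)*x^4 - 18*x^3 + 4*sqrt(2)*x^2 + 32*x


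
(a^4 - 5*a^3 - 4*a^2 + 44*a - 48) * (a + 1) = a^5 - 4*a^4 - 9*a^3 + 40*a^2 - 4*a - 48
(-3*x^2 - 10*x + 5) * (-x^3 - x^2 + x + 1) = 3*x^5 + 13*x^4 + 2*x^3 - 18*x^2 - 5*x + 5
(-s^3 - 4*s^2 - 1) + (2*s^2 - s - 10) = -s^3 - 2*s^2 - s - 11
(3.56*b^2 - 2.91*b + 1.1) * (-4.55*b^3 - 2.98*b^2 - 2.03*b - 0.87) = -16.198*b^5 + 2.6317*b^4 - 3.56*b^3 - 0.4679*b^2 + 0.2987*b - 0.957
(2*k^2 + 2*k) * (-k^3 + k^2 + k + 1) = -2*k^5 + 4*k^3 + 4*k^2 + 2*k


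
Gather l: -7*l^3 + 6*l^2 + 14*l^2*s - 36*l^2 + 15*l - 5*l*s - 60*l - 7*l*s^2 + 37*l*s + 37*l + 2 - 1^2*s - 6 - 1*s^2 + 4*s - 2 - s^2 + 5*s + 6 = -7*l^3 + l^2*(14*s - 30) + l*(-7*s^2 + 32*s - 8) - 2*s^2 + 8*s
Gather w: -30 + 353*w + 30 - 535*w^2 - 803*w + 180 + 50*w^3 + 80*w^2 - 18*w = 50*w^3 - 455*w^2 - 468*w + 180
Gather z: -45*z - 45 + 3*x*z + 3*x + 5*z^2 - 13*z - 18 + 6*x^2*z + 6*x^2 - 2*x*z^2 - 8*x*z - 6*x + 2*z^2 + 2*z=6*x^2 - 3*x + z^2*(7 - 2*x) + z*(6*x^2 - 5*x - 56) - 63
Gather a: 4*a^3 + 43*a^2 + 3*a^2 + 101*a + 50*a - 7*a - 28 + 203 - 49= 4*a^3 + 46*a^2 + 144*a + 126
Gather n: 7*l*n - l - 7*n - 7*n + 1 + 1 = -l + n*(7*l - 14) + 2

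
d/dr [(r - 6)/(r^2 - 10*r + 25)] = (7 - r)/(r^3 - 15*r^2 + 75*r - 125)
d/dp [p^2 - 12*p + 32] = 2*p - 12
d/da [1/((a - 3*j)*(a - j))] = ((-a + j)*(a - 3*j)^2 + (-a + 3*j)*(a - j)^2)/((a - 3*j)^3*(a - j)^3)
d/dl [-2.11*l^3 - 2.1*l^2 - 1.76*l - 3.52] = -6.33*l^2 - 4.2*l - 1.76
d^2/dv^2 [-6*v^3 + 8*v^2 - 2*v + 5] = 16 - 36*v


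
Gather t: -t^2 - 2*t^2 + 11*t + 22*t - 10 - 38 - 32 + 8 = -3*t^2 + 33*t - 72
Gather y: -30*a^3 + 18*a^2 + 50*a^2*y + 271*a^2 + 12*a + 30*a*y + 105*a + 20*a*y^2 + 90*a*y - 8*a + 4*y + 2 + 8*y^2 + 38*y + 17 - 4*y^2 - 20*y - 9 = -30*a^3 + 289*a^2 + 109*a + y^2*(20*a + 4) + y*(50*a^2 + 120*a + 22) + 10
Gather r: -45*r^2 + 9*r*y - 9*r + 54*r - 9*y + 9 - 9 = -45*r^2 + r*(9*y + 45) - 9*y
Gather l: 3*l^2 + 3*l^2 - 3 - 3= 6*l^2 - 6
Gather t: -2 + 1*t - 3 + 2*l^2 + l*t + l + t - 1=2*l^2 + l + t*(l + 2) - 6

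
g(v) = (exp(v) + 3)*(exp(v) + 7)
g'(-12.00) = 0.00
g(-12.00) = 21.00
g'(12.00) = 52979871807.60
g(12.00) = 26490749698.76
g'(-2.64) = 0.72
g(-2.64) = 21.72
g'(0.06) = 12.87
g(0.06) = 32.75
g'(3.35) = 1909.84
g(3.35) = 1118.43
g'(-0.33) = 8.22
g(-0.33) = 28.71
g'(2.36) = 330.25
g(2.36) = 239.08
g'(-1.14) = 3.40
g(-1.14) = 24.30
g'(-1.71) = 1.87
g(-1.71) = 22.84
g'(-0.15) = 10.09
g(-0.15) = 30.35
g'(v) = (exp(v) + 3)*exp(v) + (exp(v) + 7)*exp(v) = 2*(exp(v) + 5)*exp(v)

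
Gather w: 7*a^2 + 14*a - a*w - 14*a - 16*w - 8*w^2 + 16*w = 7*a^2 - a*w - 8*w^2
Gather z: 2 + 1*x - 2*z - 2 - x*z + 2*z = -x*z + x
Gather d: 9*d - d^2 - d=-d^2 + 8*d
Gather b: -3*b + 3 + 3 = 6 - 3*b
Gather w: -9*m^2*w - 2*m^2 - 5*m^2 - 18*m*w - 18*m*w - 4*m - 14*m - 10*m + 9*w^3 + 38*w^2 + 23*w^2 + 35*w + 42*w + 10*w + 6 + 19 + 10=-7*m^2 - 28*m + 9*w^3 + 61*w^2 + w*(-9*m^2 - 36*m + 87) + 35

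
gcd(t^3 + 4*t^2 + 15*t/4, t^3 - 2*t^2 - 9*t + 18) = 1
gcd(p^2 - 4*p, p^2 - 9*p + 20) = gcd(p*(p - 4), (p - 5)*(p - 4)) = p - 4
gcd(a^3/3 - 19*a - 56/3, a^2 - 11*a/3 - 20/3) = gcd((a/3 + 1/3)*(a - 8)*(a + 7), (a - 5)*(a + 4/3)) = 1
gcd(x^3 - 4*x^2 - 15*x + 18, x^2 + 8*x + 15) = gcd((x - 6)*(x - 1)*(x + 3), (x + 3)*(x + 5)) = x + 3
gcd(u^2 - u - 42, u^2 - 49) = u - 7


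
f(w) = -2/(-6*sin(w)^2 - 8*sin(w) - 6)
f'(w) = -2*(12*sin(w)*cos(w) + 8*cos(w))/(-6*sin(w)^2 - 8*sin(w) - 6)^2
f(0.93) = 0.12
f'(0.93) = -0.08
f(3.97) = 0.59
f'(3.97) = -0.10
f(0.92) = 0.12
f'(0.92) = -0.08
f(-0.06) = 0.36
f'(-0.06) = -0.47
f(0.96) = 0.12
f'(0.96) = -0.07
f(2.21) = 0.12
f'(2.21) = 0.08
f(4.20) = 0.56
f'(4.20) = -0.19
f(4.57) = 0.51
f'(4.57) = -0.07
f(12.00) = 0.58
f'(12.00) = -0.22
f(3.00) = 0.28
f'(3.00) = 0.37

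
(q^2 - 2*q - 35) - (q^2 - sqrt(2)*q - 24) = -2*q + sqrt(2)*q - 11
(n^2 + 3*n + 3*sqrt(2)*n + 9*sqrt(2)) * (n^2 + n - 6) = n^4 + 4*n^3 + 3*sqrt(2)*n^3 - 3*n^2 + 12*sqrt(2)*n^2 - 18*n - 9*sqrt(2)*n - 54*sqrt(2)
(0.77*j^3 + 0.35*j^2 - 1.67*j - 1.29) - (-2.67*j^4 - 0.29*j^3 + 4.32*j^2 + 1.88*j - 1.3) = 2.67*j^4 + 1.06*j^3 - 3.97*j^2 - 3.55*j + 0.01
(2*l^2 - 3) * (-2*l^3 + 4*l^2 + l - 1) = -4*l^5 + 8*l^4 + 8*l^3 - 14*l^2 - 3*l + 3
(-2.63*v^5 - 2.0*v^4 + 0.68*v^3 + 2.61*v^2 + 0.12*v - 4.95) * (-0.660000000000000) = 1.7358*v^5 + 1.32*v^4 - 0.4488*v^3 - 1.7226*v^2 - 0.0792*v + 3.267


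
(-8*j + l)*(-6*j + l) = 48*j^2 - 14*j*l + l^2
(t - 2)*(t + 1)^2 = t^3 - 3*t - 2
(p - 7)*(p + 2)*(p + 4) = p^3 - p^2 - 34*p - 56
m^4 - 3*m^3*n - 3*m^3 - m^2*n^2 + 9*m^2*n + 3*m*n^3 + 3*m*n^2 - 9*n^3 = (m - 3)*(m - 3*n)*(m - n)*(m + n)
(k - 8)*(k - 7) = k^2 - 15*k + 56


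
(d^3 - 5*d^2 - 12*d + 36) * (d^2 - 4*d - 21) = d^5 - 9*d^4 - 13*d^3 + 189*d^2 + 108*d - 756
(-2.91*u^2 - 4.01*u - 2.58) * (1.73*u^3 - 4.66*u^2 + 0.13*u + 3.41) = -5.0343*u^5 + 6.6233*u^4 + 13.8449*u^3 + 1.5784*u^2 - 14.0095*u - 8.7978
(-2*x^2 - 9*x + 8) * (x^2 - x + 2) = -2*x^4 - 7*x^3 + 13*x^2 - 26*x + 16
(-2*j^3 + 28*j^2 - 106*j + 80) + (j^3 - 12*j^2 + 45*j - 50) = -j^3 + 16*j^2 - 61*j + 30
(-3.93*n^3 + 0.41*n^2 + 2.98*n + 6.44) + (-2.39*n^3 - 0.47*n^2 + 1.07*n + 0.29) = -6.32*n^3 - 0.06*n^2 + 4.05*n + 6.73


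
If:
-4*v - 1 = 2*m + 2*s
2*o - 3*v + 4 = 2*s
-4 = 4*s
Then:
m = 1/2 - 2*v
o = 3*v/2 - 3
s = -1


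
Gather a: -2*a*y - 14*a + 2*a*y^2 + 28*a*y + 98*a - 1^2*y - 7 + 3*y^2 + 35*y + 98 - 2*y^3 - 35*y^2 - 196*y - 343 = a*(2*y^2 + 26*y + 84) - 2*y^3 - 32*y^2 - 162*y - 252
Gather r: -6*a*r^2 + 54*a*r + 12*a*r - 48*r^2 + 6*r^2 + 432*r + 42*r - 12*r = r^2*(-6*a - 42) + r*(66*a + 462)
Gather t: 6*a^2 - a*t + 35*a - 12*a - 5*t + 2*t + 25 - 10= 6*a^2 + 23*a + t*(-a - 3) + 15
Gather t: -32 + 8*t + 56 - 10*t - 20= 4 - 2*t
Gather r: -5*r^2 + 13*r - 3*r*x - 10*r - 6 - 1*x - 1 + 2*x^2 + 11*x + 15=-5*r^2 + r*(3 - 3*x) + 2*x^2 + 10*x + 8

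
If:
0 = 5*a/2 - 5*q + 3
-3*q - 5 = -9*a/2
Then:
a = 34/15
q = 26/15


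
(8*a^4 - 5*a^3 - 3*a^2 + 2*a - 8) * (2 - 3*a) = -24*a^5 + 31*a^4 - a^3 - 12*a^2 + 28*a - 16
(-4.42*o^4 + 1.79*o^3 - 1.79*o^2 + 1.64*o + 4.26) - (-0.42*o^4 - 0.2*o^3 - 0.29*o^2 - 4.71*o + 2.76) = -4.0*o^4 + 1.99*o^3 - 1.5*o^2 + 6.35*o + 1.5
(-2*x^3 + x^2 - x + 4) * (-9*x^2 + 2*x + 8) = 18*x^5 - 13*x^4 - 5*x^3 - 30*x^2 + 32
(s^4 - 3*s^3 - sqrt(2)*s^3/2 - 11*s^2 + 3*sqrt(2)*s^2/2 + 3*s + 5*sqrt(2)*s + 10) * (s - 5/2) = s^5 - 11*s^4/2 - sqrt(2)*s^4/2 - 7*s^3/2 + 11*sqrt(2)*s^3/4 + 5*sqrt(2)*s^2/4 + 61*s^2/2 - 25*sqrt(2)*s/2 + 5*s/2 - 25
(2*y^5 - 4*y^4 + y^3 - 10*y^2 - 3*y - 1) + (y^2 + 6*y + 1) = 2*y^5 - 4*y^4 + y^3 - 9*y^2 + 3*y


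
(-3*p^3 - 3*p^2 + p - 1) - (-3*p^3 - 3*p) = -3*p^2 + 4*p - 1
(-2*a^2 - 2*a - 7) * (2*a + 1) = -4*a^3 - 6*a^2 - 16*a - 7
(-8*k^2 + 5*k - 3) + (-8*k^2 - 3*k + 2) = -16*k^2 + 2*k - 1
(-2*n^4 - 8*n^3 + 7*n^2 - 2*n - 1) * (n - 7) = -2*n^5 + 6*n^4 + 63*n^3 - 51*n^2 + 13*n + 7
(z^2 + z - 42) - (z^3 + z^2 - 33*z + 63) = -z^3 + 34*z - 105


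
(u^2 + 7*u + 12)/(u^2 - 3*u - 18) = (u + 4)/(u - 6)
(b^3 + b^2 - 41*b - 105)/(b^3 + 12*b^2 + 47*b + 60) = (b - 7)/(b + 4)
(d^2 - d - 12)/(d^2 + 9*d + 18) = (d - 4)/(d + 6)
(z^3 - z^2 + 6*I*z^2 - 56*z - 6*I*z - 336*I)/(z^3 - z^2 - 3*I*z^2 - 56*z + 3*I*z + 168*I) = (z + 6*I)/(z - 3*I)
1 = 1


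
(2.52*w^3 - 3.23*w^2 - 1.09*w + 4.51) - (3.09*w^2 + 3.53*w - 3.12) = 2.52*w^3 - 6.32*w^2 - 4.62*w + 7.63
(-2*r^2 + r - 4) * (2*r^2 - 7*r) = -4*r^4 + 16*r^3 - 15*r^2 + 28*r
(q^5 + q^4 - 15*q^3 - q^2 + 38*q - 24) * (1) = q^5 + q^4 - 15*q^3 - q^2 + 38*q - 24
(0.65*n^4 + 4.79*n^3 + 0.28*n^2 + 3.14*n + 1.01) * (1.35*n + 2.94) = 0.8775*n^5 + 8.3775*n^4 + 14.4606*n^3 + 5.0622*n^2 + 10.5951*n + 2.9694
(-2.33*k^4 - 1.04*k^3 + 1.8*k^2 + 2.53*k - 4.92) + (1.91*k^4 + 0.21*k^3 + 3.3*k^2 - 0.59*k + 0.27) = -0.42*k^4 - 0.83*k^3 + 5.1*k^2 + 1.94*k - 4.65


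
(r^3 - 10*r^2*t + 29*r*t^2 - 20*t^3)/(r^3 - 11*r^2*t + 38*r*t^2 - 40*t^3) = (r - t)/(r - 2*t)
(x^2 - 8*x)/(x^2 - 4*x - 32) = x/(x + 4)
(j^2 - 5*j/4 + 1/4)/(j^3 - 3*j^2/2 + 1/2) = (4*j - 1)/(2*(2*j^2 - j - 1))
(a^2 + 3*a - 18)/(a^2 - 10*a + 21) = (a + 6)/(a - 7)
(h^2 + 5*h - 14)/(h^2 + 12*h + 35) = (h - 2)/(h + 5)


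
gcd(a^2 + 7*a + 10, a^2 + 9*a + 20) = a + 5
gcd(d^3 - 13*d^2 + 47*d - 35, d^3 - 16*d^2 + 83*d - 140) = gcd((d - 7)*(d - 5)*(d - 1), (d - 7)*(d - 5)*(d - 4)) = d^2 - 12*d + 35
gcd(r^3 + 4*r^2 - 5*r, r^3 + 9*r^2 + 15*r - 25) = r^2 + 4*r - 5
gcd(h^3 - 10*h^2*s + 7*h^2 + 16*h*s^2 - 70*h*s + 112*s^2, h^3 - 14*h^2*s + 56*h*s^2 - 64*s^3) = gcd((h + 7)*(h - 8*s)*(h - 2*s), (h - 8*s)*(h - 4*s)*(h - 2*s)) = h^2 - 10*h*s + 16*s^2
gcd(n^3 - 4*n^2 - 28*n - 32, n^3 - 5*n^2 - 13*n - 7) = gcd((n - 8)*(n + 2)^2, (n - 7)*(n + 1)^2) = 1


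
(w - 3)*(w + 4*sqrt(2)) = w^2 - 3*w + 4*sqrt(2)*w - 12*sqrt(2)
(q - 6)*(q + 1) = q^2 - 5*q - 6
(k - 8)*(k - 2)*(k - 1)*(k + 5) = k^4 - 6*k^3 - 29*k^2 + 114*k - 80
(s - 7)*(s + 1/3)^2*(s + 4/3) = s^4 - 5*s^3 - 13*s^2 - 185*s/27 - 28/27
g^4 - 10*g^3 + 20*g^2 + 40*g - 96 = (g - 6)*(g - 4)*(g - 2)*(g + 2)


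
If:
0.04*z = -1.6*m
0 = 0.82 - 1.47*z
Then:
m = -0.01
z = 0.56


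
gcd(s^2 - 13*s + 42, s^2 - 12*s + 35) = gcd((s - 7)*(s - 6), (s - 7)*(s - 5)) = s - 7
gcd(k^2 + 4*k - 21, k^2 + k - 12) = k - 3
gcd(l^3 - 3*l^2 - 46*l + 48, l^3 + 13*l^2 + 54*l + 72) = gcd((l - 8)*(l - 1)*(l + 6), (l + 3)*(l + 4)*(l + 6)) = l + 6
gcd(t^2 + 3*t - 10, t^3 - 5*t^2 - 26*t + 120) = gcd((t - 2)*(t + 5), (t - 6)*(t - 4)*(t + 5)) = t + 5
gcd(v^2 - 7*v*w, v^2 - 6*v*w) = v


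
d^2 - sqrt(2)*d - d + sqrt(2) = (d - 1)*(d - sqrt(2))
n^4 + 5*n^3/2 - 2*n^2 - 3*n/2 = n*(n - 1)*(n + 1/2)*(n + 3)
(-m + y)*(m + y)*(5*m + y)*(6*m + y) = -30*m^4 - 11*m^3*y + 29*m^2*y^2 + 11*m*y^3 + y^4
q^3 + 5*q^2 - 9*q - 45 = (q - 3)*(q + 3)*(q + 5)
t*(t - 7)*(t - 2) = t^3 - 9*t^2 + 14*t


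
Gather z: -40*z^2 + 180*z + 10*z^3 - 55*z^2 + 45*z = 10*z^3 - 95*z^2 + 225*z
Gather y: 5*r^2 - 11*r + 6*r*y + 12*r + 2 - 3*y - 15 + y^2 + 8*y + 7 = 5*r^2 + r + y^2 + y*(6*r + 5) - 6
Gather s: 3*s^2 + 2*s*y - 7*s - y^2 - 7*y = 3*s^2 + s*(2*y - 7) - y^2 - 7*y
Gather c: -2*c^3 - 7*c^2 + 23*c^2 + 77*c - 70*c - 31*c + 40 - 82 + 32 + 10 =-2*c^3 + 16*c^2 - 24*c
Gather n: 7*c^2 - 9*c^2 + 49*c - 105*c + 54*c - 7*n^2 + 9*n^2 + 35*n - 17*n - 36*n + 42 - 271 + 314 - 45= -2*c^2 - 2*c + 2*n^2 - 18*n + 40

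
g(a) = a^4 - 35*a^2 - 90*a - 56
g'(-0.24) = -73.26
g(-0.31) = -31.45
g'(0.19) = -103.27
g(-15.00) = 44044.00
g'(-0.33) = -67.04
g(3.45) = -641.42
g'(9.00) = 2196.00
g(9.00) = 2860.00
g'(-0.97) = -25.75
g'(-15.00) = -12540.00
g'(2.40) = -202.70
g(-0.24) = -36.41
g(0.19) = -74.36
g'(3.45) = -167.25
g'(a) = 4*a^3 - 70*a - 90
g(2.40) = -440.42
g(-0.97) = -0.75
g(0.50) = -109.69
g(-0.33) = -30.10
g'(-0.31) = -68.42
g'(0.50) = -124.50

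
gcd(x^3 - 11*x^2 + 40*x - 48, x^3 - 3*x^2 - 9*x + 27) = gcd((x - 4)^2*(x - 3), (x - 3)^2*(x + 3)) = x - 3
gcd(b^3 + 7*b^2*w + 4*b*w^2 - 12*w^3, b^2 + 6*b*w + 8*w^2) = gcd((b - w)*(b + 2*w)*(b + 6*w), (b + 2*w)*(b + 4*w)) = b + 2*w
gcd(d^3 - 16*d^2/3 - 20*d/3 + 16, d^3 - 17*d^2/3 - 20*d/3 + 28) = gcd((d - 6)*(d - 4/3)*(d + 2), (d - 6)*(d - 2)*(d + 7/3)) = d - 6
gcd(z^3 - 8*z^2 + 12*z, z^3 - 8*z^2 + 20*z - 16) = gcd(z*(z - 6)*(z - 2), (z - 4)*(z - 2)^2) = z - 2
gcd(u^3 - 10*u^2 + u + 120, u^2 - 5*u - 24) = u^2 - 5*u - 24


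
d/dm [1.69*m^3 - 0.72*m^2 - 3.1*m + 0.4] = 5.07*m^2 - 1.44*m - 3.1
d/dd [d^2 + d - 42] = 2*d + 1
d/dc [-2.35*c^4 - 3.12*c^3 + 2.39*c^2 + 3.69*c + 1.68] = -9.4*c^3 - 9.36*c^2 + 4.78*c + 3.69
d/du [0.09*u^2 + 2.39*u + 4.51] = 0.18*u + 2.39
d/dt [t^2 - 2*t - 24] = 2*t - 2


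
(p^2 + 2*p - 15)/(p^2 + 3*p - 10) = (p - 3)/(p - 2)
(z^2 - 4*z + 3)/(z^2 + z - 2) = (z - 3)/(z + 2)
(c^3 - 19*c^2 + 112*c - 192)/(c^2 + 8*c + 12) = (c^3 - 19*c^2 + 112*c - 192)/(c^2 + 8*c + 12)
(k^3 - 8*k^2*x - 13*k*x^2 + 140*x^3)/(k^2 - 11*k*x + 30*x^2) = (-k^2 + 3*k*x + 28*x^2)/(-k + 6*x)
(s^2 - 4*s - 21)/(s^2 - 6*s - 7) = (s + 3)/(s + 1)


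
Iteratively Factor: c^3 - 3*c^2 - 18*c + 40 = (c + 4)*(c^2 - 7*c + 10) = (c - 5)*(c + 4)*(c - 2)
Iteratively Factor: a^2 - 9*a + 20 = (a - 5)*(a - 4)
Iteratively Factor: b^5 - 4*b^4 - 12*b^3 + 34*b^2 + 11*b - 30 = (b - 5)*(b^4 + b^3 - 7*b^2 - b + 6) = (b - 5)*(b - 2)*(b^3 + 3*b^2 - b - 3) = (b - 5)*(b - 2)*(b - 1)*(b^2 + 4*b + 3) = (b - 5)*(b - 2)*(b - 1)*(b + 1)*(b + 3)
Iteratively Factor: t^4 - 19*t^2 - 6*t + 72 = (t + 3)*(t^3 - 3*t^2 - 10*t + 24) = (t - 4)*(t + 3)*(t^2 + t - 6) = (t - 4)*(t + 3)^2*(t - 2)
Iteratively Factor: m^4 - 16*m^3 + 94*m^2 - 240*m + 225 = (m - 3)*(m^3 - 13*m^2 + 55*m - 75) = (m - 5)*(m - 3)*(m^2 - 8*m + 15) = (m - 5)^2*(m - 3)*(m - 3)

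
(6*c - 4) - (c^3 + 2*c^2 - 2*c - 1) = -c^3 - 2*c^2 + 8*c - 3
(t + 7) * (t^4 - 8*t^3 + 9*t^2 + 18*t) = t^5 - t^4 - 47*t^3 + 81*t^2 + 126*t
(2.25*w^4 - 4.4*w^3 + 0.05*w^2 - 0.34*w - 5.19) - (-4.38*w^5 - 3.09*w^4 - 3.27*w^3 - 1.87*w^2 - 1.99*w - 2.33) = 4.38*w^5 + 5.34*w^4 - 1.13*w^3 + 1.92*w^2 + 1.65*w - 2.86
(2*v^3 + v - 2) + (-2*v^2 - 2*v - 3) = 2*v^3 - 2*v^2 - v - 5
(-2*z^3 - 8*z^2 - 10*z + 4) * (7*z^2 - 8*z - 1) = -14*z^5 - 40*z^4 - 4*z^3 + 116*z^2 - 22*z - 4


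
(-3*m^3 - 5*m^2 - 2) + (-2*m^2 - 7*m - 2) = -3*m^3 - 7*m^2 - 7*m - 4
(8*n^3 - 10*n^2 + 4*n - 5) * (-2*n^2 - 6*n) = -16*n^5 - 28*n^4 + 52*n^3 - 14*n^2 + 30*n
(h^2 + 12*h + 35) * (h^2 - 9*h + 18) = h^4 + 3*h^3 - 55*h^2 - 99*h + 630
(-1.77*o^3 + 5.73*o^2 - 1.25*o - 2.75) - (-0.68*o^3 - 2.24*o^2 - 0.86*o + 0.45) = -1.09*o^3 + 7.97*o^2 - 0.39*o - 3.2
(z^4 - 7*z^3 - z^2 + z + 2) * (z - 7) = z^5 - 14*z^4 + 48*z^3 + 8*z^2 - 5*z - 14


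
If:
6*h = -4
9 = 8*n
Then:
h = -2/3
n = 9/8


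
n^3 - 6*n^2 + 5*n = n*(n - 5)*(n - 1)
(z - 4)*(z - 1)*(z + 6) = z^3 + z^2 - 26*z + 24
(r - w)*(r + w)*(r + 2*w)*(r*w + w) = r^4*w + 2*r^3*w^2 + r^3*w - r^2*w^3 + 2*r^2*w^2 - 2*r*w^4 - r*w^3 - 2*w^4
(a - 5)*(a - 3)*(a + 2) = a^3 - 6*a^2 - a + 30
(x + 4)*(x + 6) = x^2 + 10*x + 24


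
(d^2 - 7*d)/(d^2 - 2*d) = (d - 7)/(d - 2)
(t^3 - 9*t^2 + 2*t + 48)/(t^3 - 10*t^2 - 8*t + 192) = (t^2 - t - 6)/(t^2 - 2*t - 24)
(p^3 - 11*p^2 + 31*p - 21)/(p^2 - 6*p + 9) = (p^2 - 8*p + 7)/(p - 3)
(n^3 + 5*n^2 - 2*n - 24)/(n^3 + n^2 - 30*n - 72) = (n - 2)/(n - 6)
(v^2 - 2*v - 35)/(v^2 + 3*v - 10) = (v - 7)/(v - 2)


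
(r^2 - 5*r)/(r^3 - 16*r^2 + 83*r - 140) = r/(r^2 - 11*r + 28)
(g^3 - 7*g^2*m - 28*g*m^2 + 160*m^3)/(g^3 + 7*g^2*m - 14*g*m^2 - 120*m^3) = (g - 8*m)/(g + 6*m)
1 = 1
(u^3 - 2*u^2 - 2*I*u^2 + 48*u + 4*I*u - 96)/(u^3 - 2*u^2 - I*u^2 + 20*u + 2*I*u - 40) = (u^2 - 2*I*u + 48)/(u^2 - I*u + 20)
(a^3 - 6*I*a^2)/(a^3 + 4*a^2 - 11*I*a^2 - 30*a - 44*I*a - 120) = a^2/(a^2 + a*(4 - 5*I) - 20*I)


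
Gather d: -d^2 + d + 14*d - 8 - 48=-d^2 + 15*d - 56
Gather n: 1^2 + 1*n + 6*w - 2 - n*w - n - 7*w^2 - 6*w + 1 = -n*w - 7*w^2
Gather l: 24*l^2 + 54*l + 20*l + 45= 24*l^2 + 74*l + 45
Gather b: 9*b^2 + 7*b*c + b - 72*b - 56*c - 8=9*b^2 + b*(7*c - 71) - 56*c - 8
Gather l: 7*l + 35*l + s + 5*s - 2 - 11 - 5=42*l + 6*s - 18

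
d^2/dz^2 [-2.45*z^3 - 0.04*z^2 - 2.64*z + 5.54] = -14.7*z - 0.08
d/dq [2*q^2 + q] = 4*q + 1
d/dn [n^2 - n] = 2*n - 1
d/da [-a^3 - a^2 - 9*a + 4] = -3*a^2 - 2*a - 9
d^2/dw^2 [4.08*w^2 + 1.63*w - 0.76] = 8.16000000000000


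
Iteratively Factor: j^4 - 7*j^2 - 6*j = (j + 1)*(j^3 - j^2 - 6*j) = (j - 3)*(j + 1)*(j^2 + 2*j) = j*(j - 3)*(j + 1)*(j + 2)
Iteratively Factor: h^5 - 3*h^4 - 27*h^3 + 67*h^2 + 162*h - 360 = (h + 3)*(h^4 - 6*h^3 - 9*h^2 + 94*h - 120) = (h - 5)*(h + 3)*(h^3 - h^2 - 14*h + 24) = (h - 5)*(h - 2)*(h + 3)*(h^2 + h - 12) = (h - 5)*(h - 3)*(h - 2)*(h + 3)*(h + 4)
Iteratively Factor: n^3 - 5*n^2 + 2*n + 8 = (n - 2)*(n^2 - 3*n - 4) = (n - 4)*(n - 2)*(n + 1)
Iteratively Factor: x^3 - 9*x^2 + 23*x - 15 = (x - 3)*(x^2 - 6*x + 5) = (x - 3)*(x - 1)*(x - 5)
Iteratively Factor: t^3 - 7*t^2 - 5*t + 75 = (t - 5)*(t^2 - 2*t - 15) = (t - 5)^2*(t + 3)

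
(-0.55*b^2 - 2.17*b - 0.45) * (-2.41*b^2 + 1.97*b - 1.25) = 1.3255*b^4 + 4.1462*b^3 - 2.5029*b^2 + 1.826*b + 0.5625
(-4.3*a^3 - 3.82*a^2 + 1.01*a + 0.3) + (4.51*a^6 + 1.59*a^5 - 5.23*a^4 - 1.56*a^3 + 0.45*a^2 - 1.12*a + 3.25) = 4.51*a^6 + 1.59*a^5 - 5.23*a^4 - 5.86*a^3 - 3.37*a^2 - 0.11*a + 3.55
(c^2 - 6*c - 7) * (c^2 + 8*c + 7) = c^4 + 2*c^3 - 48*c^2 - 98*c - 49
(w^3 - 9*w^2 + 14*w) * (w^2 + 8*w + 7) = w^5 - w^4 - 51*w^3 + 49*w^2 + 98*w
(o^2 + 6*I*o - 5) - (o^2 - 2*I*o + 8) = 8*I*o - 13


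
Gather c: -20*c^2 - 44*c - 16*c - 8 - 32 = -20*c^2 - 60*c - 40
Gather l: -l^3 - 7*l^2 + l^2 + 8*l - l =-l^3 - 6*l^2 + 7*l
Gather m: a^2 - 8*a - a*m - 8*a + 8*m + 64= a^2 - 16*a + m*(8 - a) + 64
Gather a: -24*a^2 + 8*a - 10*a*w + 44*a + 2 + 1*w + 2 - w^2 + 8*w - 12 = -24*a^2 + a*(52 - 10*w) - w^2 + 9*w - 8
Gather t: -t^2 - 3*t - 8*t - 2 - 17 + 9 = -t^2 - 11*t - 10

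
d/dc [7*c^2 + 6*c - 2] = 14*c + 6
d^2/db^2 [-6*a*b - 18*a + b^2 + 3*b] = 2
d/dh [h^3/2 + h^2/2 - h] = 3*h^2/2 + h - 1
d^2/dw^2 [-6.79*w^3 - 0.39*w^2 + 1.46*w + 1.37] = -40.74*w - 0.78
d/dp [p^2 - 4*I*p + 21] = 2*p - 4*I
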